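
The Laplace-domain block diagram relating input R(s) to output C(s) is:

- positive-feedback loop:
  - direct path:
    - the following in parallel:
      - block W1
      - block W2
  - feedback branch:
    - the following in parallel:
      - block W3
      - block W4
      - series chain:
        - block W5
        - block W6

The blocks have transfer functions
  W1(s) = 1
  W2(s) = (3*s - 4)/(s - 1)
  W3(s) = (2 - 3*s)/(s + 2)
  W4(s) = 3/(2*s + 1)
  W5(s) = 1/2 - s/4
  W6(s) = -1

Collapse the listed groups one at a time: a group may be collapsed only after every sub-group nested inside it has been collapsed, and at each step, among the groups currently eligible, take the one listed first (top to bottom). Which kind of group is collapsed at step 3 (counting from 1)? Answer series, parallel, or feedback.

Reducing step by step:

(1) sum the parallel branches W1, W2
(2) cascade W5, W6
(3) reduce the parallel group W3, W4, (W5*W6)
(4) collapse the loop ((W1+W2) forward, (W3+W4+(W5*W6)) return)
Step 3: parallel.

Answer: parallel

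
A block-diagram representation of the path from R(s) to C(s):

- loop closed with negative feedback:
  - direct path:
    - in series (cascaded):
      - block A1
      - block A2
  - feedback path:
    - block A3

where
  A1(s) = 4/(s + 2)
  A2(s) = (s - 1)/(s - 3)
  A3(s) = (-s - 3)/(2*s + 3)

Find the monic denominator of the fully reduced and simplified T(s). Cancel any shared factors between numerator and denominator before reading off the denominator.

[1] multiply A1, A2 (series) -> (4*s - 4)/(s^2 - s - 6)
[2] close the feedback loop around (A1*A2), A3 -> (8*s^2 + 4*s - 12)/(2*s^3 - 3*s^2 - 23*s - 6)
The result of step 2 is T(s) in lowest terms. Its denominator has leading coefficient 2; dividing the denominator through by 2 makes it monic.

Therefore the answer is s^3 - 3*s^2/2 - 23*s/2 - 3.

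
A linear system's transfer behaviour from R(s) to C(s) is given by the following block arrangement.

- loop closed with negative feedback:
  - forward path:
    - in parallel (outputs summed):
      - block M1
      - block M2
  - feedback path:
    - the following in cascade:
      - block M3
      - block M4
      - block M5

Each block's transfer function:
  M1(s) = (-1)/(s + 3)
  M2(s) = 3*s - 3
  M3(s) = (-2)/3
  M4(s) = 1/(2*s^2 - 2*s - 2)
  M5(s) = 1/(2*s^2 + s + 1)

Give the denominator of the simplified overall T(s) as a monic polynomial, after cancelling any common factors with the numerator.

Reducing step by step:

[1] reduce the parallel group M1, M2 gives (3*s^2 + 6*s - 10)/(s + 3)
[2] reduce the series chain M3, M4, M5 gives (-1)/(6*s^4 - 3*s^3 - 6*s^2 - 6*s - 3)
[3] reduce the feedback loop with forward (M1+M2) and return (M3*M4*M5) gives (18*s^6 + 27*s^5 - 96*s^4 - 24*s^3 + 15*s^2 + 42*s + 30)/(6*s^5 + 15*s^4 - 15*s^3 - 27*s^2 - 27*s + 1)
That last expression is T(s), already simplified. Scaling its denominator by 1/6 (the reciprocal of the leading coefficient) yields the monic denominator.

Answer: s^5 + 5*s^4/2 - 5*s^3/2 - 9*s^2/2 - 9*s/2 + 1/6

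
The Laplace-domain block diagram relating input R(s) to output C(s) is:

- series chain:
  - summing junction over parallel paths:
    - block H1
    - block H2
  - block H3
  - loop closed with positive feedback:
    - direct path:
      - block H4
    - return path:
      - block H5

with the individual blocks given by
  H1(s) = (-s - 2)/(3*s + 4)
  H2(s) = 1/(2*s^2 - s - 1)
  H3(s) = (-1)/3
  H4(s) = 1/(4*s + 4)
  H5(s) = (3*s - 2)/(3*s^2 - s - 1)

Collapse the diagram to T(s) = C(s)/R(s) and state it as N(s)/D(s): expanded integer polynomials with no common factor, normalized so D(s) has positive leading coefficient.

(1) combine H1, H2 in parallel = (-2*s^3 - 3*s^2 + 6*s + 6)/(6*s^3 + 5*s^2 - 7*s - 4)
(2) apply the feedback formula to H4, H5 = (3*s^2 - s - 1)/(12*s^3 + 8*s^2 - 11*s - 2)
(3) series reduction of (H1+H2), H3, [H4/(1-H4*H5)]: this yields T(s), and no further normalization is needed

Final answer: (6*s^5 + 7*s^4 - 23*s^3 - 15*s^2 + 12*s + 6)/(216*s^6 + 324*s^5 - 330*s^4 - 513*s^3 + 105*s^2 + 174*s + 24)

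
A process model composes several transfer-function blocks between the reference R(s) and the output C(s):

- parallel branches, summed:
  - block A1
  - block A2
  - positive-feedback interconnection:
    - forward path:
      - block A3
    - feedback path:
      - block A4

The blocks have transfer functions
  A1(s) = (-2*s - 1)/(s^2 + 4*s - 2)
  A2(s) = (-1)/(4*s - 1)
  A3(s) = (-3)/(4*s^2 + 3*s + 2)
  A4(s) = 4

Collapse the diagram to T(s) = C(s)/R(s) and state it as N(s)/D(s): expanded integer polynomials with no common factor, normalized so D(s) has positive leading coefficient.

[1] collapse the loop (A3 forward, A4 return); result (-3)/(4*s^2 + 3*s + 14)
[2] reduce the parallel group A1, A2, [A3/(1-A3*A4)]; the result is T(s) itself (integer coefficients, no common factor, positive leading denominator coefficient)

Hence the answer: (-36*s^4 - 63*s^3 - 177*s^2 - 39*s + 36)/(16*s^5 + 72*s^4 + 53*s^3 + 182*s^2 - 162*s + 28)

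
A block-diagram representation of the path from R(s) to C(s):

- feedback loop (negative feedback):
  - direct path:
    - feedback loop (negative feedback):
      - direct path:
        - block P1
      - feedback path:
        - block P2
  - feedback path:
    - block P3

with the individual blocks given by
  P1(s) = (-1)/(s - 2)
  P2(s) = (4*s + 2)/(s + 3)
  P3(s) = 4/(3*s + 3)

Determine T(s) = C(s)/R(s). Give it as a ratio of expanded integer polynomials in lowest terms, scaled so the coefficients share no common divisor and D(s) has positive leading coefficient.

Step 1. collapse the loop (P1 forward, P2 return) = (-s - 3)/(s^2 - 3*s - 8)
Step 2. apply the feedback formula to [P1/(1+P1*P2)], P3, giving the overall T(s)

Final answer: (-3*s^2 - 12*s - 9)/(3*s^3 - 6*s^2 - 37*s - 36)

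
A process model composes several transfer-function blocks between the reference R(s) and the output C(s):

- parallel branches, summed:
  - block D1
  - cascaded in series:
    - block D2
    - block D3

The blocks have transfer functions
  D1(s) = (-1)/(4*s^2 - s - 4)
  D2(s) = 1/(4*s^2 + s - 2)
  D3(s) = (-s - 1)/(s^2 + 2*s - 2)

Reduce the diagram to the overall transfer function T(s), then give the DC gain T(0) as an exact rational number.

1. reduce the series chain D2, D3 = (-s - 1)/(4*s^4 + 9*s^3 - 8*s^2 - 6*s + 4)
2. reduce the parallel group D1, (D2*D3) = (-4*s^4 - 13*s^3 + 5*s^2 + 11*s)/(16*s^6 + 32*s^5 - 57*s^4 - 52*s^3 + 54*s^2 + 20*s - 16)
Step 2 gives the overall T(s). Then T(0) = 0/(-16) = 0.

Answer: 0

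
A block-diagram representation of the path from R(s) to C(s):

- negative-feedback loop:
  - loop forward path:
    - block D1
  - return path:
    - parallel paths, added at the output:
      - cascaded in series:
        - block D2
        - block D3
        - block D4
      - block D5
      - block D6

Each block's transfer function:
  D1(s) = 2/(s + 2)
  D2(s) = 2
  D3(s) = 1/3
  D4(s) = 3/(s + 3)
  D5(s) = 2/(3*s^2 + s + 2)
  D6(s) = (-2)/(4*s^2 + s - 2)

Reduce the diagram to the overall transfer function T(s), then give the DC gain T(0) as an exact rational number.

The answer is 3/11.

Reasoning:
1. combine D2, D3, D4 in series; result 2/(s + 3)
2. reduce the parallel group (D2*D3*D4), D5, D6; result (24*s^4 + 16*s^3 + 12*s^2 - 8*s - 32)/(12*s^5 + 43*s^4 + 24*s^3 + 9*s^2 - 4*s - 12)
3. close the feedback loop around D1, ((D2*D3*D4)+D5+D6); result (24*s^5 + 86*s^4 + 48*s^3 + 18*s^2 - 8*s - 24)/(12*s^6 + 67*s^5 + 158*s^4 + 89*s^3 + 38*s^2 - 36*s - 88)
The step-3 result is T(s). Setting s = 0: T(0) = -24/(-88) = 3/11.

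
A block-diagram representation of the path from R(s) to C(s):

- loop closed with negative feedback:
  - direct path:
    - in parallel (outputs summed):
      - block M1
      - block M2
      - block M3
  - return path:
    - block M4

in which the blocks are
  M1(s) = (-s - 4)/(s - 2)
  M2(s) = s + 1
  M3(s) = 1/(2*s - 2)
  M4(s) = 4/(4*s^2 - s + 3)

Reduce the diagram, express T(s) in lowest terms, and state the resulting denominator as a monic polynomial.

First reduce the diagram to T(s).

Step 1. sum the parallel branches M1, M2, M3 gives (2*s^3 - 6*s^2 - 7*s + 10)/(2*s^2 - 6*s + 4)
Step 2. close the feedback loop around (M1+M2+M3), M4 gives (8*s^5 - 26*s^4 - 16*s^3 + 29*s^2 - 31*s + 30)/(8*s^4 - 18*s^3 + 4*s^2 - 50*s + 52)
The result of step 2 is T(s) in lowest terms. Its denominator has leading coefficient 8; dividing the denominator through by 8 makes it monic.

Answer: s^4 - 9*s^3/4 + s^2/2 - 25*s/4 + 13/2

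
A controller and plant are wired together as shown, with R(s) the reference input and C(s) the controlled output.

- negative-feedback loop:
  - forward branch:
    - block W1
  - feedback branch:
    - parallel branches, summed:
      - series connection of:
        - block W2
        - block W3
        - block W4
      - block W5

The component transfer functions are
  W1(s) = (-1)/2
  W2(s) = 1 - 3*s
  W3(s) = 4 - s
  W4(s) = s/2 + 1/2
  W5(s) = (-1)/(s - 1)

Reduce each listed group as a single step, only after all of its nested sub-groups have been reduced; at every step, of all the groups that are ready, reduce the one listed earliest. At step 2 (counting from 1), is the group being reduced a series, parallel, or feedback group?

1. combine W2, W3, W4 in series
2. parallel reduction of (W2*W3*W4), W5
3. collapse the loop (W1 forward, ((W2*W3*W4)+W5) return)
So the answer for step 2 is parallel.

Hence the answer: parallel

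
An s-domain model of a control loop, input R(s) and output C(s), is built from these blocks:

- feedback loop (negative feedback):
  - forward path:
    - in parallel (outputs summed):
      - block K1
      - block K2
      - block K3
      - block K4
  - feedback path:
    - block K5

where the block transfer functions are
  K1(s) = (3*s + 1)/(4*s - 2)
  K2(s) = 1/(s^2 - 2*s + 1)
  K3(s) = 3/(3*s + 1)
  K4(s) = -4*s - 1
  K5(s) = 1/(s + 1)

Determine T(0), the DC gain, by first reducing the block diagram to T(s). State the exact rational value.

Step 1. combine K1, K2, K3, K4 in parallel = (-48*s^5 + 101*s^4 - 30*s^3 - 42*s^2 + 32*s - 5)/(12*s^4 - 26*s^3 + 14*s^2 + 2*s - 2)
Step 2. reduce the feedback loop with forward (K1+K2+K3+K4) and return K5 = (48*s^6 - 53*s^5 - 71*s^4 + 72*s^3 + 10*s^2 - 27*s + 5)/(36*s^5 - 87*s^4 + 42*s^3 + 26*s^2 - 32*s + 7)
That last expression is T(s); at s = 0 only the constant terms survive, so T(0) = 5/7.

Hence the answer: 5/7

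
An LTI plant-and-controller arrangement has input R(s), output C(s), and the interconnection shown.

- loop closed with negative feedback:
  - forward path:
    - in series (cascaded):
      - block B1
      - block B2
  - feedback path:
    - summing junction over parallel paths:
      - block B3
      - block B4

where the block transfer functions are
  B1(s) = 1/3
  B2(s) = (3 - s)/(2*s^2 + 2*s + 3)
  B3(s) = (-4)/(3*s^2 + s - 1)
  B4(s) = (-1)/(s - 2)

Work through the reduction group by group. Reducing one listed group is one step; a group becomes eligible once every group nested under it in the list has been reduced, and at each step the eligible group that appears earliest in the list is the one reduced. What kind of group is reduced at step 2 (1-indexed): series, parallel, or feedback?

Step 1 - multiply B1, B2 (series)
Step 2 - add B3, B4 (parallel)
Step 3 - apply the feedback formula to (B1*B2), (B3+B4)
At step 2 the group reduced is parallel.

Hence the answer: parallel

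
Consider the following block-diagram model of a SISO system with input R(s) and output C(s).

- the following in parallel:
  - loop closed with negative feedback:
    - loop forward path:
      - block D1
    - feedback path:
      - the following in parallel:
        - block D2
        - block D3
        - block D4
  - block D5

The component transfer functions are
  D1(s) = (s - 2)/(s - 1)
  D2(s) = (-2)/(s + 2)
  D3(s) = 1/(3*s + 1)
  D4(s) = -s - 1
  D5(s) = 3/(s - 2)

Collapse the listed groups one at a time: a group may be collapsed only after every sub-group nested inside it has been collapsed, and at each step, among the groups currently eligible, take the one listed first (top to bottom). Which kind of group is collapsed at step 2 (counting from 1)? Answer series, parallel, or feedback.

Reducing step by step:

(1) parallel reduction of D2, D3, D4
(2) collapse the loop (D1 forward, (D2+D3+D4) return)
(3) add [D1/(1+D1*(D2+D3+D4))], D5 (parallel)
Step 2 collapses a feedback group.

Answer: feedback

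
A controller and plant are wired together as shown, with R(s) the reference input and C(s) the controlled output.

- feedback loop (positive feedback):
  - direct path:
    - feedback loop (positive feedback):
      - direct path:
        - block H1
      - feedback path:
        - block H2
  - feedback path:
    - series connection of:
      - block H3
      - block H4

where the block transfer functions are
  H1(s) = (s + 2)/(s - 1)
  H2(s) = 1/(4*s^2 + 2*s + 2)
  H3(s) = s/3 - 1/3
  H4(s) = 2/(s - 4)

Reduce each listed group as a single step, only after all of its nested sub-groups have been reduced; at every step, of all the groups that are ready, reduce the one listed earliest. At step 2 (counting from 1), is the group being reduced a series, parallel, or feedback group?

Step 1 - reduce the feedback loop with forward H1 and return H2
Step 2 - series reduction of H3, H4
Step 3 - close the feedback loop around [H1/(1-H1*H2)], (H3*H4)
At step 2 the group reduced is series.

Hence the answer: series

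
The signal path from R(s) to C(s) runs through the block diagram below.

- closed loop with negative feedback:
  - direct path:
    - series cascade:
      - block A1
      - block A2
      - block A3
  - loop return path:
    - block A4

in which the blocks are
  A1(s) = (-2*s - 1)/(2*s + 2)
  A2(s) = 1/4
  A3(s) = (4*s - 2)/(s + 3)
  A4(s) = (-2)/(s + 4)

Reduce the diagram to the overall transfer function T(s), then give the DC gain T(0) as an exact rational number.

Reducing step by step:

1. combine A1, A2, A3 in series gives (1 - 4*s^2)/(4*s^2 + 16*s + 12)
2. reduce the feedback loop with forward (A1*A2*A3) and return A4 gives (-4*s^3 - 16*s^2 + s + 4)/(4*s^3 + 40*s^2 + 76*s + 46)
Evaluating the step-2 result (the overall T(s)) at s = 0 gives T(0) = 4/46 = 2/23.

Answer: 2/23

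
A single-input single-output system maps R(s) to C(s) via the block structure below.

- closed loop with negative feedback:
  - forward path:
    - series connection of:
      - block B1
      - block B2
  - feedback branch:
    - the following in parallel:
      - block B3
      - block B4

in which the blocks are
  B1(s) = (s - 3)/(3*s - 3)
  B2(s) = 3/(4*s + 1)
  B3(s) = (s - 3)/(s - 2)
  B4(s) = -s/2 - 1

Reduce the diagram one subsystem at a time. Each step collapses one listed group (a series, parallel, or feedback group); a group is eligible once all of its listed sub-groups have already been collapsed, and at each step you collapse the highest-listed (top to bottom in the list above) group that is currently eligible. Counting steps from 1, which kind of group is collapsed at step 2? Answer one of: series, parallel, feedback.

Step 1: combine B1, B2 in series
Step 2: reduce the parallel group B3, B4
Step 3: collapse the loop ((B1*B2) forward, (B3+B4) return)
So the answer for step 2 is parallel.

Answer: parallel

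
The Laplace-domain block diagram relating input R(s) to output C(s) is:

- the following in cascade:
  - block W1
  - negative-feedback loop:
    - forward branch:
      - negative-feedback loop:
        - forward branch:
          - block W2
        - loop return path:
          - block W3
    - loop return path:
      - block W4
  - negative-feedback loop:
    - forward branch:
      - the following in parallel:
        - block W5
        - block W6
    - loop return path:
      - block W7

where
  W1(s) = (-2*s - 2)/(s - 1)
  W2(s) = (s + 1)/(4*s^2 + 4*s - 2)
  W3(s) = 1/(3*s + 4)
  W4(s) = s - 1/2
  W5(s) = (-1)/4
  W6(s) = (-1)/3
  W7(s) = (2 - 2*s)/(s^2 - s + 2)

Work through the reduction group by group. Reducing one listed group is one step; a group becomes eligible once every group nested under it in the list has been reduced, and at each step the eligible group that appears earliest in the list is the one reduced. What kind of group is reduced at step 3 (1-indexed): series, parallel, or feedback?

The answer is parallel.

Reasoning:
Step 1. feedback reduction of W2, W3
Step 2. apply the feedback formula to [W2/(1+W2*W3)], W4
Step 3. add W5, W6 (parallel)
Step 4. reduce the feedback loop with forward (W5+W6) and return W7
Step 5. multiply W1, [[W2/(1+W2*W3)]/(1+[W2/(1+W2*W3)]*W4)], [(W5+W6)/(1+(W5+W6)*W7)] (series)
Step 3 collapses a parallel group.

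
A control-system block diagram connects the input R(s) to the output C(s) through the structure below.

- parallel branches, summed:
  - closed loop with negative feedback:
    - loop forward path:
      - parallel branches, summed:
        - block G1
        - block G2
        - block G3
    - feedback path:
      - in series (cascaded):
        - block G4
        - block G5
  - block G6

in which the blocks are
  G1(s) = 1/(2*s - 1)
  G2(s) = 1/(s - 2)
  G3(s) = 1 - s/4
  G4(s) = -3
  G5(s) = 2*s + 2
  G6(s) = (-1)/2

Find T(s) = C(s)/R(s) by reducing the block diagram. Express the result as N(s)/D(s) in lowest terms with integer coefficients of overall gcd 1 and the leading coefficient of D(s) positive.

The answer is (-6*s^4 + 31*s^3 + 18*s^2 - 42*s - 20)/(12*s^4 - 66*s^3 - 10*s^2 + 64*s + 32).

Reasoning:
1. parallel reduction of G1, G2, G3: (-2*s^3 + 13*s^2 - 10*s - 4)/(8*s^2 - 20*s + 8)
2. series reduction of G4, G5: -6*s - 6
3. collapse the loop ((G1+G2+G3) forward, (G4*G5) return): (-2*s^3 + 13*s^2 - 10*s - 4)/(12*s^4 - 66*s^3 - 10*s^2 + 64*s + 32)
4. sum the parallel branches [(G1+G2+G3)/(1+(G1+G2+G3)*(G4*G5))], G6 - this is the overall T(s), already in the required normalized form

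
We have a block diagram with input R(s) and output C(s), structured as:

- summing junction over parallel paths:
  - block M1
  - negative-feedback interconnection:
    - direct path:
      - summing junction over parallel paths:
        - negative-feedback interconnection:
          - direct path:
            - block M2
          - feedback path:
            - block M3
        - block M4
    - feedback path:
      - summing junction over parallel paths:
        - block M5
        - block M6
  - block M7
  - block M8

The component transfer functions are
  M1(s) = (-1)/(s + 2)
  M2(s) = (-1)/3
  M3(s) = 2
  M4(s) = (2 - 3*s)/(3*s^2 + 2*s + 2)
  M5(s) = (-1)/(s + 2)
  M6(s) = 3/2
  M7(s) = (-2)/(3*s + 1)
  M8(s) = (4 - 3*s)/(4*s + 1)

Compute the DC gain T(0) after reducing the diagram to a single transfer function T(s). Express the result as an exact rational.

[1] reduce the feedback loop with forward M2 and return M3 -> -1
[2] combine [M2/(1+M2*M3)], M4 in parallel -> (-3*s^2 - 5*s)/(3*s^2 + 2*s + 2)
[3] sum the parallel branches M5, M6 -> (3*s + 4)/(2*s + 4)
[4] feedback reduction of ([M2/(1+M2*M3)]+M4), (M5+M6) -> (6*s^3 + 22*s^2 + 20*s)/(3*s^3 + 11*s^2 + 8*s - 8)
[5] combine M1, [([M2/(1+M2*M3)]+M4)/(1+([M2/(1+M2*M3)]+M4)*(M5+M6))], M7, M8 in parallel -> (45*s^6 + 264*s^5 + 612*s^4 + 778*s^3 + 585*s^2 + 88*s - 24)/(36*s^6 + 225*s^5 + 482*s^4 + 323*s^3 - 106*s^2 - 104*s - 16)
Step 5 gives the overall T(s). Then T(0) = -24/(-16) = 3/2.

Answer: 3/2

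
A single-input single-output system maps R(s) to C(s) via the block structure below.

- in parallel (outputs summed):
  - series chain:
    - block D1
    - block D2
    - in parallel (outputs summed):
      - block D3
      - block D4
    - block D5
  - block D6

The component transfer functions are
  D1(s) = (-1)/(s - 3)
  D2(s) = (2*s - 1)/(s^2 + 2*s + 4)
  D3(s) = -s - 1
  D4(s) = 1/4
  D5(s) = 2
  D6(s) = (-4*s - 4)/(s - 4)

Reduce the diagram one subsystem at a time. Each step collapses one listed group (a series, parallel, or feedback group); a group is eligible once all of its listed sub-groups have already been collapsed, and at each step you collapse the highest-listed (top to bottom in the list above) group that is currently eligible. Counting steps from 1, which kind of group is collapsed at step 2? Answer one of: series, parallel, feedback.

The answer is series.

Reasoning:
1. sum the parallel branches D3, D4
2. combine D1, D2, (D3+D4), D5 in series
3. parallel reduction of (D1*D2*(D3+D4)*D5), D6
The group at step 2 is a series group.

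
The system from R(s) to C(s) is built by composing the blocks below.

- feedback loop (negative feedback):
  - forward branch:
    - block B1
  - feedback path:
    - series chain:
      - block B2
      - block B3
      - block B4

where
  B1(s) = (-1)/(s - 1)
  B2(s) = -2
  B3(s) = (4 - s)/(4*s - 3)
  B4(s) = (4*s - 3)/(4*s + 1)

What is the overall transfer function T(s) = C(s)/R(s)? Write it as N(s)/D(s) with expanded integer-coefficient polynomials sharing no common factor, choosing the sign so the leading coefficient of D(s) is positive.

The answer is (-4*s - 1)/(4*s^2 - 5*s + 7).

Reasoning:
(1) series reduction of B2, B3, B4: (2*s - 8)/(4*s + 1)
(2) reduce the feedback loop with forward B1 and return (B2*B3*B4), giving the overall T(s)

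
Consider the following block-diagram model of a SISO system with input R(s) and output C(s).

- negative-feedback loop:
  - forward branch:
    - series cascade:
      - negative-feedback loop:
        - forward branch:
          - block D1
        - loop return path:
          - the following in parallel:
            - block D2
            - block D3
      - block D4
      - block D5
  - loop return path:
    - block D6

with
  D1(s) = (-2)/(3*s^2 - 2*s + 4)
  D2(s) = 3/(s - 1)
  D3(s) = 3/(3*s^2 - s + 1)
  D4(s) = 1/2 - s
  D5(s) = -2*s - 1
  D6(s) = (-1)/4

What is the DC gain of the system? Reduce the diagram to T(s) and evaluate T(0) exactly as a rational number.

Answer: 4/15

Working:
1. combine D2, D3 in parallel = (9*s^2)/(3*s^3 - 4*s^2 + 2*s - 1)
2. feedback reduction of D1, (D2+D3) = (-6*s^3 + 8*s^2 - 4*s + 2)/(9*s^5 - 18*s^4 + 26*s^3 - 41*s^2 + 10*s - 4)
3. combine [D1/(1+D1*(D2+D3))], D4, D5 in series = (-12*s^5 + 16*s^4 - 5*s^3 + 2*s - 1)/(9*s^5 - 18*s^4 + 26*s^3 - 41*s^2 + 10*s - 4)
4. reduce the feedback loop with forward ([D1/(1+D1*(D2+D3))]*D4*D5) and return D6 = (-48*s^5 + 64*s^4 - 20*s^3 + 8*s - 4)/(48*s^5 - 88*s^4 + 109*s^3 - 164*s^2 + 38*s - 15)
Evaluating the step-4 result (the overall T(s)) at s = 0 gives T(0) = -4/(-15) = 4/15.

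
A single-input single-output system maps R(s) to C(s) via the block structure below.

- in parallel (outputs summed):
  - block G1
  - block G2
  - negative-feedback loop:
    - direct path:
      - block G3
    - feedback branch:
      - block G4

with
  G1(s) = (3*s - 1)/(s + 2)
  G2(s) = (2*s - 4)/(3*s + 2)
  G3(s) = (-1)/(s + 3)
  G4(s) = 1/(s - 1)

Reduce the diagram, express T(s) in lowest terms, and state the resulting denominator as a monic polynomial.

Answer: s^4 + 14*s^3/3 + 8*s^2/3 - 8*s - 16/3

Working:
(1) feedback reduction of G3, G4: (1 - s)/(s^2 + 2*s - 4)
(2) reduce the parallel group G1, G2, [G3/(1+G3*G4)]: (11*s^4 + 22*s^3 - 53*s^2 - 28*s + 44)/(3*s^4 + 14*s^3 + 8*s^2 - 24*s - 16)
Step 2 gives the fully reduced T(s), with no common factor left to cancel. The denominator's leading coefficient is 3, so divide each of its coefficients by 3 to get the monic form.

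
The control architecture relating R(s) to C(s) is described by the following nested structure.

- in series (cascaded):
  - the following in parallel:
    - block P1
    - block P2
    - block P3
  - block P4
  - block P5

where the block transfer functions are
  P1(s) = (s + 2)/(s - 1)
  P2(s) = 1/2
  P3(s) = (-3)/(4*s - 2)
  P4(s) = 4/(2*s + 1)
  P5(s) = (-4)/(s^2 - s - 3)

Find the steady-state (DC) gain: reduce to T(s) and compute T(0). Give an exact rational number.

(1) reduce the parallel group P1, P2, P3 -> (3*s^2)/(2*s^2 - 3*s + 1)
(2) multiply (P1+P2+P3), P4, P5 (series) -> (-48*s^2)/(4*s^5 - 8*s^4 - 9*s^3 + 14*s^2 + 2*s - 3)
The step-2 result is T(s). Setting s = 0: T(0) = 0/(-3) = 0.

Hence the answer: 0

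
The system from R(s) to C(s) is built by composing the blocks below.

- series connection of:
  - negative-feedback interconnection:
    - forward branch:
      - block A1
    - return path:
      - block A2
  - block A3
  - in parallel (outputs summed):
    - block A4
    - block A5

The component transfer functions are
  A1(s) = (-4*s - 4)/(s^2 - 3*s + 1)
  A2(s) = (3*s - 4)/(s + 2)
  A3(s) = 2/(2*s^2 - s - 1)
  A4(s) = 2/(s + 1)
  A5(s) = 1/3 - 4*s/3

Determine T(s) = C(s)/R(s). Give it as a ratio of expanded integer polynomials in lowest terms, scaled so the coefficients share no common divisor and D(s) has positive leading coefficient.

Reducing step by step:

Step 1. feedback reduction of A1, A2, giving (-4*s^2 - 12*s - 8)/(s^3 - 13*s^2 - s + 18)
Step 2. add A4, A5 (parallel), giving (-4*s^2 - 3*s + 7)/(3*s + 3)
Step 3. multiply [A1/(1+A1*A2)], A3, (A4+A5) (series), giving the overall T(s)

Answer: (32*s^2 + 120*s + 112)/(6*s^4 - 75*s^3 - 45*s^2 + 105*s + 54)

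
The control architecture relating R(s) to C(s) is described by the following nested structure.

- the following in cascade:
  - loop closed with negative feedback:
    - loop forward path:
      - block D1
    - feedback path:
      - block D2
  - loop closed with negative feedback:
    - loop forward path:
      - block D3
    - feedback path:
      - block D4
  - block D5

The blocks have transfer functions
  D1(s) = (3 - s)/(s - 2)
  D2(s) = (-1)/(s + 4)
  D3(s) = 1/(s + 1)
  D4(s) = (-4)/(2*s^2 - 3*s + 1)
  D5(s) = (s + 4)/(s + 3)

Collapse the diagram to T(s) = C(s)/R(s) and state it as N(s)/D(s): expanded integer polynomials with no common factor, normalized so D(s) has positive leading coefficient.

Reducing step by step:

Step 1. feedback reduction of D1, D2, giving (-s^2 - s + 12)/(s^2 + 3*s - 11)
Step 2. collapse the loop (D3 forward, D4 return), giving (2*s^2 - 3*s + 1)/(2*s^3 - s^2 - 2*s - 3)
Step 3. series reduction of [D1/(1+D1*D2)], [D3/(1+D3*D4)], D5 - this is the overall T(s), already in the required normalized form

Answer: (-2*s^5 - 7*s^4 + 30*s^3 + 67*s^2 - 136*s + 48)/(2*s^6 + 11*s^5 - 12*s^4 - 79*s^3 + 19*s^2 + 72*s + 99)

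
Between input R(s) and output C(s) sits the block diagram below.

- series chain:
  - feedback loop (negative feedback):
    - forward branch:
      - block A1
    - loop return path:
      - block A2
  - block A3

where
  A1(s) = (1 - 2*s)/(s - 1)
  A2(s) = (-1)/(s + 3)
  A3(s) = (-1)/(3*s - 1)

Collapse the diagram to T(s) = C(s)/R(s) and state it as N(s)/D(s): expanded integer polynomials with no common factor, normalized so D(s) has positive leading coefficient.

The answer is (2*s^2 + 5*s - 3)/(3*s^3 + 11*s^2 - 16*s + 4).

Reasoning:
Step 1. collapse the loop (A1 forward, A2 return); result (-2*s^2 - 5*s + 3)/(s^2 + 4*s - 4)
Step 2. multiply [A1/(1+A1*A2)], A3 (series) - this is the overall T(s), already in the required normalized form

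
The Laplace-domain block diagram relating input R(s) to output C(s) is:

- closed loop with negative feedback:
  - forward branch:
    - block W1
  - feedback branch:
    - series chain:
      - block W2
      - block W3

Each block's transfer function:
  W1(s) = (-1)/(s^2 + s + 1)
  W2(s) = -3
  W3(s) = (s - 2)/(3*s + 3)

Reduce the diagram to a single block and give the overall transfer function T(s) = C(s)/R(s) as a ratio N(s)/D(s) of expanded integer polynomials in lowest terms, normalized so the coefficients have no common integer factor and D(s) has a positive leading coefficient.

Step 1 - series reduction of W2, W3, giving (2 - s)/(s + 1)
Step 2 - close the feedback loop around W1, (W2*W3), giving the overall T(s)

Final answer: (-s - 1)/(s^3 + 2*s^2 + 3*s - 1)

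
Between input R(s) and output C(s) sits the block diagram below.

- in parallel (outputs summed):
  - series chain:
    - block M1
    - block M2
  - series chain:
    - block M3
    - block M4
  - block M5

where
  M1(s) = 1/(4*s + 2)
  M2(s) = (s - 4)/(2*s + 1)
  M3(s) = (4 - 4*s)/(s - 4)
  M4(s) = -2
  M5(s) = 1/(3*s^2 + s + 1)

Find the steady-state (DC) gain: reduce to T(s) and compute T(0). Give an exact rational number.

The answer is 1.

Reasoning:
Step 1: series reduction of M1, M2; result (s - 4)/(8*s^2 + 8*s + 2)
Step 2: reduce the series chain M3, M4; result (8*s - 8)/(s - 4)
Step 3: reduce the parallel group (M1*M2), (M3*M4), M5; result (192*s^5 + 67*s^4 - 95*s^3 - 79*s^2 - 86*s - 8)/(24*s^5 - 64*s^4 - 106*s^3 - 78*s^2 - 38*s - 8)
DC gain: substitute s = 0 into T(s) from step 3: T(0) = -8/(-8) = 1.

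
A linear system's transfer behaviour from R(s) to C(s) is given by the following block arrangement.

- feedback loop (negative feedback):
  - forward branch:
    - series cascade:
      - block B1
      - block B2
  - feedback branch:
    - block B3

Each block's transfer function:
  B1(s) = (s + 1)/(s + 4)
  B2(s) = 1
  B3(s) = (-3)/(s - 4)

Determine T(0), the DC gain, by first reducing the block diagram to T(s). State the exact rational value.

Step 1 - combine B1, B2 in series -> (s + 1)/(s + 4)
Step 2 - collapse the loop ((B1*B2) forward, B3 return) -> (s^2 - 3*s - 4)/(s^2 - 3*s - 19)
Evaluating the step-2 result (the overall T(s)) at s = 0 gives T(0) = -4/(-19) = 4/19.

Therefore the answer is 4/19.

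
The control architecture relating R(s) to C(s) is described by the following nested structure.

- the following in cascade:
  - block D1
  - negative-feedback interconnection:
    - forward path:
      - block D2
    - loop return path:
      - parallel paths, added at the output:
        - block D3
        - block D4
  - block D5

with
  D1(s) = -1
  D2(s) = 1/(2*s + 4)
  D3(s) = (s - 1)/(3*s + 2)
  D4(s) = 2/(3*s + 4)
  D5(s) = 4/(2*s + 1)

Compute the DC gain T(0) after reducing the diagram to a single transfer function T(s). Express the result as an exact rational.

Step 1. parallel reduction of D3, D4 = (3*s^2 + 7*s)/(9*s^2 + 18*s + 8)
Step 2. collapse the loop (D2 forward, (D3+D4) return) = (9*s^2 + 18*s + 8)/(18*s^3 + 75*s^2 + 95*s + 32)
Step 3. reduce the series chain D1, [D2/(1+D2*(D3+D4))], D5 = (-36*s^2 - 72*s - 32)/(36*s^4 + 168*s^3 + 265*s^2 + 159*s + 32)
That last expression is T(s); at s = 0 only the constant terms survive, so T(0) = -32/32 = -1.

Therefore the answer is -1.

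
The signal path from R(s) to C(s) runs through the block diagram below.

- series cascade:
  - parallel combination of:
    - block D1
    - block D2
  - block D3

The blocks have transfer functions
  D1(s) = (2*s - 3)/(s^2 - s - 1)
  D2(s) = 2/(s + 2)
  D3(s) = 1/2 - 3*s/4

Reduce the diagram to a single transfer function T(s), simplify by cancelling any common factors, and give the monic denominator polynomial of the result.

(1) parallel reduction of D1, D2 gives (4*s^2 - s - 8)/(s^3 + s^2 - 3*s - 2)
(2) cascade (D1+D2), D3 gives (-12*s^3 + 11*s^2 + 22*s - 16)/(4*s^3 + 4*s^2 - 12*s - 8)
No further cancellation is possible in the step-2 result, so that is T(s). Its denominator becomes monic after dividing by the leading coefficient 4.

Answer: s^3 + s^2 - 3*s - 2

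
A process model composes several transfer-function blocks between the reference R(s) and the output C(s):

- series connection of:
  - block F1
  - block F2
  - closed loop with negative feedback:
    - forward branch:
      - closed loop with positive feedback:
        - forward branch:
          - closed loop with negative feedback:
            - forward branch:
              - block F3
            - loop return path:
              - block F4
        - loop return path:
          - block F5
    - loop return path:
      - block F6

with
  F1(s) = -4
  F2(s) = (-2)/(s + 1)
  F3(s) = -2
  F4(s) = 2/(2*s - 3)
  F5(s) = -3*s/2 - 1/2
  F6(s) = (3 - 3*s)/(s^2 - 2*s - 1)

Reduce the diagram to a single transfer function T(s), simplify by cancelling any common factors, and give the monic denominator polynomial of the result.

Step 1: collapse the loop (F3 forward, F4 return); result (6 - 4*s)/(2*s - 7)
Step 2: apply the feedback formula to [F3/(1+F3*F4)], F5; result (4*s - 6)/(6*s^2 - 9*s + 4)
Step 3: close the feedback loop around [[F3/(1+F3*F4)]/(1-[F3/(1+F3*F4)]*F5)], F6; result (4*s^3 - 14*s^2 + 8*s + 6)/(6*s^4 - 21*s^3 + 4*s^2 + 31*s - 22)
Step 4: combine F1, F2, [[[F3/(1+F3*F4)]/(1-[F3/(1+F3*F4)]*F5)]/(1+[[F3/(1+F3*F4)]/(1-[F3/(1+F3*F4)]*F5)]*F6)] in series; result (32*s^3 - 112*s^2 + 64*s + 48)/(6*s^5 - 15*s^4 - 17*s^3 + 35*s^2 + 9*s - 22)
The result of step 4 is T(s) in lowest terms. Its denominator has leading coefficient 6; dividing the denominator through by 6 makes it monic.

Hence the answer: s^5 - 5*s^4/2 - 17*s^3/6 + 35*s^2/6 + 3*s/2 - 11/3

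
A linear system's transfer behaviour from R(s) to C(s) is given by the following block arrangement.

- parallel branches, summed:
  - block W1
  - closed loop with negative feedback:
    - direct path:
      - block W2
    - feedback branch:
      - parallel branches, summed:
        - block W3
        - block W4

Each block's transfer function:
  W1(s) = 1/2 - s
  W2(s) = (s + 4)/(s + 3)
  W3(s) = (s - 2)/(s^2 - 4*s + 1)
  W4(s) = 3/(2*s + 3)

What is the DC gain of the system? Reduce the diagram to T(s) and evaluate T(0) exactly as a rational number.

The answer is -7/2.

Reasoning:
[1] parallel reduction of W3, W4; result (5*s^2 - 13*s - 3)/(2*s^3 - 5*s^2 - 10*s + 3)
[2] collapse the loop (W2 forward, (W3+W4) return); result (2*s^4 + 3*s^3 - 30*s^2 - 37*s + 12)/(2*s^4 + 6*s^3 - 18*s^2 - 82*s - 3)
[3] add W1, [W2/(1+W2*(W3+W4))] (parallel); result (-4*s^5 - 6*s^4 + 48*s^3 + 86*s^2 - 150*s + 21)/(4*s^4 + 12*s^3 - 36*s^2 - 164*s - 6)
The step-3 result is T(s). Setting s = 0: T(0) = 21/(-6) = -7/2.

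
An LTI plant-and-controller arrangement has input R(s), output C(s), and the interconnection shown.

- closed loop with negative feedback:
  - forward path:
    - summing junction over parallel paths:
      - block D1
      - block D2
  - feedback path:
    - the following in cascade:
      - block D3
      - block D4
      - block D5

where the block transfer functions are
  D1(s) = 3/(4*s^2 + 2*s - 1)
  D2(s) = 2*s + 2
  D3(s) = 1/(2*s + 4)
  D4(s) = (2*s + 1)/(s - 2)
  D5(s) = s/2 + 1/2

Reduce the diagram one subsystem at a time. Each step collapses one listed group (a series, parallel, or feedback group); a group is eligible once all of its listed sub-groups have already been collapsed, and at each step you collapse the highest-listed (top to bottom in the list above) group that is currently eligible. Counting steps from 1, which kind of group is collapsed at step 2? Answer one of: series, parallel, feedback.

[1] parallel reduction of D1, D2
[2] multiply D3, D4, D5 (series)
[3] feedback reduction of (D1+D2), (D3*D4*D5)
Step 2 collapses a series group.

Hence the answer: series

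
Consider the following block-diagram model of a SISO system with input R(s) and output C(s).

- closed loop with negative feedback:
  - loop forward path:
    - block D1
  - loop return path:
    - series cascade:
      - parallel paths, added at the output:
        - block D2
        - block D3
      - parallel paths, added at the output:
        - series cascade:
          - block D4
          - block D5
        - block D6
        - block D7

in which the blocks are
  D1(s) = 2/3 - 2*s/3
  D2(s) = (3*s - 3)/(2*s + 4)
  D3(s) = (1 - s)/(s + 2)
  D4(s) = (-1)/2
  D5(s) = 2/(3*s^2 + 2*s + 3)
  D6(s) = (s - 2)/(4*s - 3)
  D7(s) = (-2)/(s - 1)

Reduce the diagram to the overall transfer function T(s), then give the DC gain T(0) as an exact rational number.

Reducing step by step:

[1] reduce the parallel group D2, D3: (s - 1)/(2*s + 4)
[2] multiply D4, D5 (series): (-1)/(3*s^2 + 2*s + 3)
[3] sum the parallel branches (D4*D5), D6, D7: (3*s^4 - 31*s^3 + s^2 - 10*s + 21)/(12*s^4 - 13*s^3 + 7*s^2 - 15*s + 9)
[4] cascade (D2+D3), ((D4*D5)+D6+D7): (3*s^4 - 31*s^3 + s^2 - 10*s + 21)/(24*s^4 + 46*s^3 + 8*s^2 + 6*s - 36)
[5] close the feedback loop around D1, ((D2+D3)*((D4*D5)+D6+D7)): (24*s^5 + 22*s^4 - 38*s^3 - 2*s^2 - 42*s + 36)/(3*s^5 - 70*s^4 - 37*s^3 - 23*s^2 + 22*s + 33)
The step-5 result is T(s). Setting s = 0: T(0) = 36/33 = 12/11.

Answer: 12/11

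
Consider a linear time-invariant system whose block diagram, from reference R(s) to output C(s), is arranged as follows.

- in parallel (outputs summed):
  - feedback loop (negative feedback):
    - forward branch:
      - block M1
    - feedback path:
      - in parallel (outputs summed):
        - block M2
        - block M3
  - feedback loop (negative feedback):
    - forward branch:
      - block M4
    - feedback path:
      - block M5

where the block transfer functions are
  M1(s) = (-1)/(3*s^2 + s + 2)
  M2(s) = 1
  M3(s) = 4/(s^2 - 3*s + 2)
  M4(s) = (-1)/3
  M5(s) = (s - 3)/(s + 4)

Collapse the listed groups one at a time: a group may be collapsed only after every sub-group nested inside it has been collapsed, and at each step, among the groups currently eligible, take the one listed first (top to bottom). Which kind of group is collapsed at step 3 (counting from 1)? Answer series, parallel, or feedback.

The answer is feedback.

Reasoning:
Step 1. parallel reduction of M2, M3
Step 2. feedback reduction of M1, (M2+M3)
Step 3. collapse the loop (M4 forward, M5 return)
Step 4. reduce the parallel group [M1/(1+M1*(M2+M3))], [M4/(1+M4*M5)]
Step 3: feedback.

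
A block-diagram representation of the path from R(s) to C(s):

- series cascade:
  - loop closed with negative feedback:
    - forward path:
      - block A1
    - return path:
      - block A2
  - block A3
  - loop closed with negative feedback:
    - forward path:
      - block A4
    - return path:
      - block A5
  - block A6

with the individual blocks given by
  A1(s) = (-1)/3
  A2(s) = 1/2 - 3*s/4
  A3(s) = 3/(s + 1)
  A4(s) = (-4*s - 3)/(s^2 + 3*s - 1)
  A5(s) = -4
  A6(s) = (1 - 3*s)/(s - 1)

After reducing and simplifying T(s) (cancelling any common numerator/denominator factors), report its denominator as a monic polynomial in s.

[1] close the feedback loop around A1, A2, giving (-4)/(3*s + 10)
[2] reduce the feedback loop with forward A4 and return A5, giving (-4*s - 3)/(s^2 + 19*s + 11)
[3] cascade [A1/(1+A1*A2)], A3, [A4/(1+A4*A5)], A6, giving (-144*s^2 - 60*s + 36)/(3*s^5 + 67*s^4 + 220*s^3 + 43*s^2 - 223*s - 110)
That last expression is T(s), already simplified. Scaling its denominator by 1/3 (the reciprocal of the leading coefficient) yields the monic denominator.

Therefore the answer is s^5 + 67*s^4/3 + 220*s^3/3 + 43*s^2/3 - 223*s/3 - 110/3.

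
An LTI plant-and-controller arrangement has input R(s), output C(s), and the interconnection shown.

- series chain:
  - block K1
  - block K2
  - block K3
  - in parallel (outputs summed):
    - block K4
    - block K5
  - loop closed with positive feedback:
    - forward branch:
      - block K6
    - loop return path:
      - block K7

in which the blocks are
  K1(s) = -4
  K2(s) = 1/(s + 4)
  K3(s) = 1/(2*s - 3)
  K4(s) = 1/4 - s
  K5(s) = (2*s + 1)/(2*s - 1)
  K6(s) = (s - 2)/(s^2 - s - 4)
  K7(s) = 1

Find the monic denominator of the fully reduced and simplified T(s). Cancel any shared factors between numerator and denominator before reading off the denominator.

[1] parallel reduction of K4, K5 -> (-8*s^2 + 14*s + 3)/(8*s - 4)
[2] feedback reduction of K6, K7 -> (s - 2)/(s^2 - 2*s - 2)
[3] reduce the series chain K1, K2, K3, (K4+K5), [K6/(1-K6*K7)] -> (8*s^3 - 30*s^2 + 25*s + 6)/(4*s^5 - 53*s^3 + 54*s^2 + 34*s - 24)
Step 3 gives the fully reduced T(s), with no common factor left to cancel. The denominator's leading coefficient is 4, so divide each of its coefficients by 4 to get the monic form.

Therefore the answer is s^5 - 53*s^3/4 + 27*s^2/2 + 17*s/2 - 6.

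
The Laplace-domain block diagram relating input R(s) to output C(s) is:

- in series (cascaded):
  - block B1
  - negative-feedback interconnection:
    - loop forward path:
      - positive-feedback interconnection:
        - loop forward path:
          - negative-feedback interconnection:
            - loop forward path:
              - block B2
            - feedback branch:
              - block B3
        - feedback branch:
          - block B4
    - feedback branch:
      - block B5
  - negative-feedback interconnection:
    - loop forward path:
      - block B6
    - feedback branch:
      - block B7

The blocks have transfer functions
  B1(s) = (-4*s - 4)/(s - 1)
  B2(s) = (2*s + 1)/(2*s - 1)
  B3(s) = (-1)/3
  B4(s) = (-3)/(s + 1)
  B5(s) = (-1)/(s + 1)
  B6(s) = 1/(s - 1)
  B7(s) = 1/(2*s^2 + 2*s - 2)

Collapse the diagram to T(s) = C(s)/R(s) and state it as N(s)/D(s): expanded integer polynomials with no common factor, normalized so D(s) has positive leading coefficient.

(1) apply the feedback formula to B2, B3: (6*s + 3)/(4*s - 4)
(2) apply the feedback formula to [B2/(1+B2*B3)], B4: (6*s^2 + 9*s + 3)/(4*s^2 + 18*s + 5)
(3) collapse the loop ([[B2/(1+B2*B3)]/(1-[B2/(1+B2*B3)]*B4)] forward, B5 return): (6*s^2 + 9*s + 3)/(4*s^2 + 12*s + 2)
(4) reduce the feedback loop with forward B6 and return B7: (2*s^2 + 2*s - 2)/(2*s^3 - 4*s + 3)
(5) combine B1, [[[B2/(1+B2*B3)]/(1-[B2/(1+B2*B3)]*B4)]/(1+[[B2/(1+B2*B3)]/(1-[B2/(1+B2*B3)]*B4)]*B5)], [B6/(1+B6*B7)] in series: this yields T(s), and no further normalization is needed

Hence the answer: (-24*s^5 - 84*s^4 - 84*s^3 + 36*s + 12)/(4*s^6 + 8*s^5 - 18*s^4 - 12*s^3 + 32*s^2 - 11*s - 3)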